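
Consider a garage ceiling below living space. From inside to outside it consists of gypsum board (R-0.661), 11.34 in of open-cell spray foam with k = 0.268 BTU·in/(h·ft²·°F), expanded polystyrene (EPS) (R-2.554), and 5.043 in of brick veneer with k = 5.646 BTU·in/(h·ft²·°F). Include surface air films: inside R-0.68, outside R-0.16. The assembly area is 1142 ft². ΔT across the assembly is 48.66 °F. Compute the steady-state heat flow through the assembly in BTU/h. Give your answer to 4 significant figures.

11.34/0.268 = 42.313
5.043/5.646 = 0.8932
R_total = 0.68 + 0.661 + 42.313 + 2.554 + 0.8932 + 0.16 = 47.262 ft²·°F·h/BTU
Q = A·ΔT/R = 1142 × 48.66 / 47.262 = 1175.8 BTU/h

1176 BTU/h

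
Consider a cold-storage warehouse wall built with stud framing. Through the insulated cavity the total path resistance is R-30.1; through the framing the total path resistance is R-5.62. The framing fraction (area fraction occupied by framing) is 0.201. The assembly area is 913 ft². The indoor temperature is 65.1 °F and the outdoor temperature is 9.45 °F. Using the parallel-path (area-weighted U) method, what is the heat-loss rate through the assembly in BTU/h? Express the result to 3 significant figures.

3170 BTU/h

U_eff = 0.799/30.1 + 0.201/5.62 = 0.02654 + 0.03577 = 0.06231
R_eff = 1/U_eff = 16.05 ft²·°F·h/BTU
Q = 913 × (65.1 − 9.45) / 16.05 = 3166 BTU/h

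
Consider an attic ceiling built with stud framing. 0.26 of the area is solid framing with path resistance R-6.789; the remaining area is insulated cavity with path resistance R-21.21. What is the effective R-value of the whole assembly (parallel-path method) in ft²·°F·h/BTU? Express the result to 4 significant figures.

U_eff = 0.74/21.21 + 0.26/6.789 = 0.034889 + 0.038297 = 0.073186
R_eff = 1/U_eff = 13.664 ft²·°F·h/BTU

13.66 ft²·°F·h/BTU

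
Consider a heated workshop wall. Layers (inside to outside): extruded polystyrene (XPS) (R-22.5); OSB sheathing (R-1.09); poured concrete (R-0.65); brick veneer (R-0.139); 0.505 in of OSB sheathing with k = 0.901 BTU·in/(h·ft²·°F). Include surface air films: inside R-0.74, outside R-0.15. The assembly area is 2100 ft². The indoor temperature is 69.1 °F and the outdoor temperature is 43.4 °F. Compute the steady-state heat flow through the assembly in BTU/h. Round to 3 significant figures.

2090 BTU/h

0.505/0.901 = 0.5605
R_total = 0.74 + 22.5 + 1.09 + 0.65 + 0.139 + 0.5605 + 0.15 = 25.83 ft²·°F·h/BTU
Q = A·ΔT/R = 2100 × (69.1 − 43.4) / 25.83 = 2089 BTU/h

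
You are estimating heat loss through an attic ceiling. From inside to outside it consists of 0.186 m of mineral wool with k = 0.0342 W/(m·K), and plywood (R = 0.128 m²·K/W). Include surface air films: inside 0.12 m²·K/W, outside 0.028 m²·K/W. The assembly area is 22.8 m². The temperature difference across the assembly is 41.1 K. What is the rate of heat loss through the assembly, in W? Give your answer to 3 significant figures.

164 W

0.186/0.0342 = 5.439
R_total = 0.12 + 5.439 + 0.128 + 0.028 = 5.715 m²·K/W
Q = A·ΔT/R = 22.8 × 41.1 / 5.715 = 164 W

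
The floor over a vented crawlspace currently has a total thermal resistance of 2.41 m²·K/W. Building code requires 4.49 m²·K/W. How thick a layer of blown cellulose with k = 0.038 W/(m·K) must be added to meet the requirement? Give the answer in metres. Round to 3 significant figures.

0.0790 m

ΔR = 4.49 − 2.41 = 2.08 m²·K/W
L = ΔR × k = 2.08 × 0.038 = 0.07904 m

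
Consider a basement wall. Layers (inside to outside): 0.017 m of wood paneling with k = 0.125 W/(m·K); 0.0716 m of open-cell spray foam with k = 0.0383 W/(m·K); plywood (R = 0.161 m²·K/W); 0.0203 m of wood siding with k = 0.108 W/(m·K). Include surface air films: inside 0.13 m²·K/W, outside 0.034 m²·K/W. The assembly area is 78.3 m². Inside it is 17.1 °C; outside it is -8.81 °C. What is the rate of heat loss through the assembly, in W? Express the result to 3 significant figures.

0.017/0.125 = 0.136
0.0716/0.0383 = 1.869
0.0203/0.108 = 0.188
R_total = 0.13 + 0.136 + 1.869 + 0.161 + 0.188 + 0.034 = 2.518 m²·K/W
Q = A·ΔT/R = 78.3 × (17.1 − (-8.81)) / 2.518 = 805.6 W

806 W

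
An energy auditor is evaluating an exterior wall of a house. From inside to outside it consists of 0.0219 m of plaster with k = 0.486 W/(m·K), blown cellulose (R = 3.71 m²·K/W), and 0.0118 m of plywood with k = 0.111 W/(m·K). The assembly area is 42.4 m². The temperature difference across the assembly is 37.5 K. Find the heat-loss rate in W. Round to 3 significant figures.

0.0219/0.486 = 0.04506
0.0118/0.111 = 0.1063
R_total = 0.04506 + 3.71 + 0.1063 = 3.861 m²·K/W
Q = A·ΔT/R = 42.4 × 37.5 / 3.861 = 411.8 W

412 W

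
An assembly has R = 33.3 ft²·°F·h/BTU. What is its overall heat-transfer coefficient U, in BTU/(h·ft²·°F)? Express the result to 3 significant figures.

U = 1/R = 1/33.3 = 0.03003

0.0300 BTU/(h·ft²·°F)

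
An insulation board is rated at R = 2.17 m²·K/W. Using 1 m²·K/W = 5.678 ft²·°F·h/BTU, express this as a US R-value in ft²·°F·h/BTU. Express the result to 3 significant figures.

R_US = 2.17 × 5.678 = 12.32

12.3 ft²·°F·h/BTU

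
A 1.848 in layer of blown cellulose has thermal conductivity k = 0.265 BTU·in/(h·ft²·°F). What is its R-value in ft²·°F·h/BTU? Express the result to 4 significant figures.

R = L/k = 1.848/0.265 = 6.9736 ft²·°F·h/BTU

6.974 ft²·°F·h/BTU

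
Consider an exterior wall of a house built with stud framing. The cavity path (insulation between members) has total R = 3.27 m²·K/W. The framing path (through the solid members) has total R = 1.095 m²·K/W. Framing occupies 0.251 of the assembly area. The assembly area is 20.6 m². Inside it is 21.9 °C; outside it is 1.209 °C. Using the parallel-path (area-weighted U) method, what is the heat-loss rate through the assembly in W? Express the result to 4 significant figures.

U_eff = 0.749/3.27 + 0.251/1.095 = 0.22905 + 0.22922 = 0.45828
R_eff = 1/U_eff = 2.1821 m²·K/W
Q = 20.6 × (21.9 − 1.209) / 2.1821 = 195.33 W

195.3 W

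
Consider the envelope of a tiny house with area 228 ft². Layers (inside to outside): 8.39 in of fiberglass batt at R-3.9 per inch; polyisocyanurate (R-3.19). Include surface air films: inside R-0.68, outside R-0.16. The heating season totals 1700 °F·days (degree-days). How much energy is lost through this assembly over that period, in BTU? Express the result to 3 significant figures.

253000 BTU

8.39 × 3.9 = 32.72
R_total = 0.68 + 32.72 + 3.19 + 0.16 = 36.75 ft²·°F·h/BTU
E = A × HDD × 24 / R = 228 × 1700 × 24 / 36.75 = 253100 BTU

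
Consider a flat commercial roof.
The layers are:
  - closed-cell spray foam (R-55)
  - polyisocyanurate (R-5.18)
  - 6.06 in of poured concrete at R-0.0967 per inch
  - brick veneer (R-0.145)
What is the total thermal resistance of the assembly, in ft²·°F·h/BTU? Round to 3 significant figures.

6.06 × 0.0967 = 0.586
R_total = 55 + 5.18 + 0.586 + 0.145 = 60.91 ft²·°F·h/BTU

60.9 ft²·°F·h/BTU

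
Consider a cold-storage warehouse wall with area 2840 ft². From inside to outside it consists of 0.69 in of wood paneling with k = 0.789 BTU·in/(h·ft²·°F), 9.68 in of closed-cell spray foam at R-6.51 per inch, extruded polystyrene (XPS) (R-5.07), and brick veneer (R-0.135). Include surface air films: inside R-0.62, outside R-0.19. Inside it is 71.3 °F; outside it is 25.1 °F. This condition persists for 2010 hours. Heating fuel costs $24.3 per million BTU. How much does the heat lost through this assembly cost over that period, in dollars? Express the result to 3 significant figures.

0.69/0.789 = 0.8745
9.68 × 6.51 = 63.02
R_total = 0.62 + 0.8745 + 63.02 + 5.07 + 0.135 + 0.19 = 69.91 ft²·°F·h/BTU
Q = 2840 × (71.3 − 25.1) / 69.91 = 1877 BTU/h
E = 1877 × 2010 = 3773000 BTU
Cost = 3773000/10⁶ × 24.3 = $91.67

91.7 dollars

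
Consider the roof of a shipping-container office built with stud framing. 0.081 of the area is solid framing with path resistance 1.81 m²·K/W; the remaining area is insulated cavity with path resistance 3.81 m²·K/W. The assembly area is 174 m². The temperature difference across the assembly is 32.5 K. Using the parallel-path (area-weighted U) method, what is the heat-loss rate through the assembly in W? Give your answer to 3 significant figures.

1620 W

U_eff = 0.919/3.81 + 0.081/1.81 = 0.2412 + 0.04475 = 0.286
R_eff = 1/U_eff = 3.497 m²·K/W
Q = 174 × 32.5 / 3.497 = 1617 W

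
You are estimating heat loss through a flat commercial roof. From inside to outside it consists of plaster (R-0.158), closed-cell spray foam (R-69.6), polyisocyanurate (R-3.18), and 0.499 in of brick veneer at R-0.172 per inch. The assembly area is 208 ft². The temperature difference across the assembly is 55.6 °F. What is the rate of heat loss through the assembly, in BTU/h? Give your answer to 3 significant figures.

158 BTU/h

0.499 × 0.172 = 0.08583
R_total = 0.158 + 69.6 + 3.18 + 0.08583 = 73.02 ft²·°F·h/BTU
Q = A·ΔT/R = 208 × 55.6 / 73.02 = 158.4 BTU/h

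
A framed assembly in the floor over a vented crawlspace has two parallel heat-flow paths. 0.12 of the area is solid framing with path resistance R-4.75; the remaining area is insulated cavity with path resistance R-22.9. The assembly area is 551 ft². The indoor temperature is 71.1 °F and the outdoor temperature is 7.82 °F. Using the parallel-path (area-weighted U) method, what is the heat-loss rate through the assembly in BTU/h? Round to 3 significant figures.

U_eff = 0.88/22.9 + 0.12/4.75 = 0.03843 + 0.02526 = 0.06369
R_eff = 1/U_eff = 15.7 ft²·°F·h/BTU
Q = 551 × (71.1 − 7.82) / 15.7 = 2221 BTU/h

2220 BTU/h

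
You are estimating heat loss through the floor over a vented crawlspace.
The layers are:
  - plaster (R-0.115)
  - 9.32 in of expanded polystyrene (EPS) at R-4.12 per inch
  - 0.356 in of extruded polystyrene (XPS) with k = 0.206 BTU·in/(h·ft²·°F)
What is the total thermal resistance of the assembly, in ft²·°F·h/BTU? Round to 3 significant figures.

9.32 × 4.12 = 38.4
0.356/0.206 = 1.728
R_total = 0.115 + 38.4 + 1.728 = 40.24 ft²·°F·h/BTU

40.2 ft²·°F·h/BTU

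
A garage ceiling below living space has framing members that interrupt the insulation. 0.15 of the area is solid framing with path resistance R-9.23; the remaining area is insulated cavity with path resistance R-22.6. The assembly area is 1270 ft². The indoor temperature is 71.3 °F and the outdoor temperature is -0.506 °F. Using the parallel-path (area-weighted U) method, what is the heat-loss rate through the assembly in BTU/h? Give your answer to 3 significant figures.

U_eff = 0.85/22.6 + 0.15/9.23 = 0.03761 + 0.01625 = 0.05386
R_eff = 1/U_eff = 18.57 ft²·°F·h/BTU
Q = 1270 × (71.3 − (-0.506)) / 18.57 = 4912 BTU/h

4910 BTU/h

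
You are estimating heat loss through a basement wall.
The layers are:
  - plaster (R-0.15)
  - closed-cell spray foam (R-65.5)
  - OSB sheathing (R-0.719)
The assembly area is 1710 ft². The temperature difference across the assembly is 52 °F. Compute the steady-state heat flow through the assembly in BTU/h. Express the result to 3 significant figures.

R_total = 0.15 + 65.5 + 0.719 = 66.37 ft²·°F·h/BTU
Q = A·ΔT/R = 1710 × 52 / 66.37 = 1340 BTU/h

1340 BTU/h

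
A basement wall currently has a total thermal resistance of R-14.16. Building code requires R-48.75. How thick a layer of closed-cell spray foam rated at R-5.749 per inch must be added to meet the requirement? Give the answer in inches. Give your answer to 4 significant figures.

ΔR = 48.75 − 14.16 = 34.59 ft²·°F·h/BTU
L = ΔR / (R/in) = 34.59/5.749 = 6.0167 in

6.017 in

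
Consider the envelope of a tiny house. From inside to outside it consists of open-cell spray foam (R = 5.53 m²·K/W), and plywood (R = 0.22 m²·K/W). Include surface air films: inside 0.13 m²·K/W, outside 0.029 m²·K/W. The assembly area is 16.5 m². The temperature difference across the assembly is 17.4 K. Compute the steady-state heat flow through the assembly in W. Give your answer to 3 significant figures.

48.6 W

R_total = 0.13 + 5.53 + 0.22 + 0.029 = 5.909 m²·K/W
Q = A·ΔT/R = 16.5 × 17.4 / 5.909 = 48.59 W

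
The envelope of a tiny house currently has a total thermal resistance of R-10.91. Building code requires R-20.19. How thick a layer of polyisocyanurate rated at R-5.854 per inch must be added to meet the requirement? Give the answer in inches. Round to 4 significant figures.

ΔR = 20.19 − 10.91 = 9.28 ft²·°F·h/BTU
L = ΔR / (R/in) = 9.28/5.854 = 1.5852 in

1.585 in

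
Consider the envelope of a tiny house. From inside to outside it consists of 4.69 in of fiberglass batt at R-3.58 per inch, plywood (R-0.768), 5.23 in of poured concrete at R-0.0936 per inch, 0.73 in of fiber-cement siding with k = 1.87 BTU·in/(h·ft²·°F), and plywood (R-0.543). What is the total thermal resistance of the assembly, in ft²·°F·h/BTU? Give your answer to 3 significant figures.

4.69 × 3.58 = 16.79
5.23 × 0.0936 = 0.4895
0.73/1.87 = 0.3904
R_total = 16.79 + 0.768 + 0.4895 + 0.3904 + 0.543 = 18.98 ft²·°F·h/BTU

19.0 ft²·°F·h/BTU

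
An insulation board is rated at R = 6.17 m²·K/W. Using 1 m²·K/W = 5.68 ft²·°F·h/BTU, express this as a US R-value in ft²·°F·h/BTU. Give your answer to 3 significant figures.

35.0 ft²·°F·h/BTU

R_US = 6.17 × 5.68 = 35.05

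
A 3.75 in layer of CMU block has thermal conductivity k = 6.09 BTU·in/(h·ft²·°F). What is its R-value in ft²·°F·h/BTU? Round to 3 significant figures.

R = L/k = 3.75/6.09 = 0.6158 ft²·°F·h/BTU

0.616 ft²·°F·h/BTU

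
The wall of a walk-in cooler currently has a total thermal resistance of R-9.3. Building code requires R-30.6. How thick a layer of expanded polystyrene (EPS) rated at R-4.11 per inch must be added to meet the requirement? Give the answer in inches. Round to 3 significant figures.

5.18 in

ΔR = 30.6 − 9.3 = 21.3 ft²·°F·h/BTU
L = ΔR / (R/in) = 21.3/4.11 = 5.182 in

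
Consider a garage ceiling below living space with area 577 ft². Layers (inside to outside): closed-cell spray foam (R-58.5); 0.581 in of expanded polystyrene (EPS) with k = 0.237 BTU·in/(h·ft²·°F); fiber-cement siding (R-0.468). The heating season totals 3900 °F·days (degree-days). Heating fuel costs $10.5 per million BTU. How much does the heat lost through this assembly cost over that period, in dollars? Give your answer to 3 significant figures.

9.23 dollars

0.581/0.237 = 2.451
R_total = 58.5 + 2.451 + 0.468 = 61.42 ft²·°F·h/BTU
E = A × HDD × 24 / R = 577 × 3900 × 24 / 61.42 = 879300 BTU
Cost = 879300/10⁶ × 10.5 = $9.233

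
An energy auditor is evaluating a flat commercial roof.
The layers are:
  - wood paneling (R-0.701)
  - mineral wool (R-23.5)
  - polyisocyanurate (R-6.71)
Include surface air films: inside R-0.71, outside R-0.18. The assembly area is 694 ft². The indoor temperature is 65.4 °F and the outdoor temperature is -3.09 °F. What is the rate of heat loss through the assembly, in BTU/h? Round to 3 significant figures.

R_total = 0.71 + 0.701 + 23.5 + 6.71 + 0.18 = 31.8 ft²·°F·h/BTU
Q = A·ΔT/R = 694 × (65.4 − (-3.09)) / 31.8 = 1495 BTU/h

1490 BTU/h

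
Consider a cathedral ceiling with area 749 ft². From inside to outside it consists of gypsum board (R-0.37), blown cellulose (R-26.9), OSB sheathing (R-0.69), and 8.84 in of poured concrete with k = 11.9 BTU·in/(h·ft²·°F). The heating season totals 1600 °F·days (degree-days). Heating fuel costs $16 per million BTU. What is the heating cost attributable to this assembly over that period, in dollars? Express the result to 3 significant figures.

16.0 dollars

8.84/11.9 = 0.7429
R_total = 0.37 + 26.9 + 0.69 + 0.7429 = 28.7 ft²·°F·h/BTU
E = A × HDD × 24 / R = 749 × 1600 × 24 / 28.7 = 1002000 BTU
Cost = 1002000/10⁶ × 16 = $16.03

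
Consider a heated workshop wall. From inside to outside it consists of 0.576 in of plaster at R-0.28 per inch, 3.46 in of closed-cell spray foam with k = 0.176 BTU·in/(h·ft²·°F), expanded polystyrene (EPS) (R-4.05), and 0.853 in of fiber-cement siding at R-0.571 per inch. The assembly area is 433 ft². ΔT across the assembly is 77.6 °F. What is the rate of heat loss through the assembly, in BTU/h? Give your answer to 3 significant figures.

0.576 × 0.28 = 0.1613
3.46/0.176 = 19.66
0.853 × 0.571 = 0.4871
R_total = 0.1613 + 19.66 + 4.05 + 0.4871 = 24.36 ft²·°F·h/BTU
Q = A·ΔT/R = 433 × 77.6 / 24.36 = 1379 BTU/h

1380 BTU/h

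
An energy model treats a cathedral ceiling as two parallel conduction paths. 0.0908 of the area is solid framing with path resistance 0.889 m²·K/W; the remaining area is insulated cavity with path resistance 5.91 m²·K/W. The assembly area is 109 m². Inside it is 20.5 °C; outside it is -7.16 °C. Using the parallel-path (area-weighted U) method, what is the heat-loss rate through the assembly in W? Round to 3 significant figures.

U_eff = 0.9092/5.91 + 0.0908/0.889 = 0.1538 + 0.1021 = 0.256
R_eff = 1/U_eff = 3.907 m²·K/W
Q = 109 × (20.5 − (-7.16)) / 3.907 = 771.8 W

772 W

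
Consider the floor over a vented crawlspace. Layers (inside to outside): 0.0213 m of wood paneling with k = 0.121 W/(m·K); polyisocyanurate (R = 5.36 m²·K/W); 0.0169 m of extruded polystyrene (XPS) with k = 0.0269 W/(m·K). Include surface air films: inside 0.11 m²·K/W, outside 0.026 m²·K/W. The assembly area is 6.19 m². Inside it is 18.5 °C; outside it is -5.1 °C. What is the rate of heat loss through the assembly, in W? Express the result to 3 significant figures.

0.0213/0.121 = 0.176
0.0169/0.0269 = 0.6283
R_total = 0.11 + 0.176 + 5.36 + 0.6283 + 0.026 = 6.3 m²·K/W
Q = A·ΔT/R = 6.19 × (18.5 − (-5.1)) / 6.3 = 23.19 W

23.2 W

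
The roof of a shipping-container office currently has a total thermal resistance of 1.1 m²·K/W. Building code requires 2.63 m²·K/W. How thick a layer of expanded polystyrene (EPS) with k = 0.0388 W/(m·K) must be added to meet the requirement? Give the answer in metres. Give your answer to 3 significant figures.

ΔR = 2.63 − 1.1 = 1.53 m²·K/W
L = ΔR × k = 1.53 × 0.0388 = 0.05936 m

0.0594 m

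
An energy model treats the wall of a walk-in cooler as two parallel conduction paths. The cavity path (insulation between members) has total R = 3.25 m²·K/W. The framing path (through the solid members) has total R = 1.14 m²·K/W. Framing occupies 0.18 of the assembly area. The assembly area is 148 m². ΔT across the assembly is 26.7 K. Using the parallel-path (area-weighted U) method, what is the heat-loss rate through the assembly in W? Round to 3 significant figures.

1620 W

U_eff = 0.82/3.25 + 0.18/1.14 = 0.2523 + 0.1579 = 0.4102
R_eff = 1/U_eff = 2.438 m²·K/W
Q = 148 × 26.7 / 2.438 = 1621 W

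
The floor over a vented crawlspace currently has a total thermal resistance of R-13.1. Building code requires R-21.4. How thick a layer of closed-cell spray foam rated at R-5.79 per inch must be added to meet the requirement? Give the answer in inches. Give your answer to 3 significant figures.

ΔR = 21.4 − 13.1 = 8.3 ft²·°F·h/BTU
L = ΔR / (R/in) = 8.3/5.79 = 1.434 in

1.43 in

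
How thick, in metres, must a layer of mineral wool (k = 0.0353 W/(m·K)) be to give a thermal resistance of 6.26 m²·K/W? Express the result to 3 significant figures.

L = R·k = 6.26 × 0.0353 = 0.221 m

0.221 m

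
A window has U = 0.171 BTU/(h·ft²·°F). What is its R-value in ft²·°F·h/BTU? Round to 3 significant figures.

5.85 ft²·°F·h/BTU

R = 1/U = 1/0.171 = 5.848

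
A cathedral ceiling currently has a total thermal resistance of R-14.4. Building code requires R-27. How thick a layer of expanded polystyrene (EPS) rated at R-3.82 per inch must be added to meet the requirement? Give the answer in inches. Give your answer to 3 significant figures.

ΔR = 27 − 14.4 = 12.6 ft²·°F·h/BTU
L = ΔR / (R/in) = 12.6/3.82 = 3.298 in

3.30 in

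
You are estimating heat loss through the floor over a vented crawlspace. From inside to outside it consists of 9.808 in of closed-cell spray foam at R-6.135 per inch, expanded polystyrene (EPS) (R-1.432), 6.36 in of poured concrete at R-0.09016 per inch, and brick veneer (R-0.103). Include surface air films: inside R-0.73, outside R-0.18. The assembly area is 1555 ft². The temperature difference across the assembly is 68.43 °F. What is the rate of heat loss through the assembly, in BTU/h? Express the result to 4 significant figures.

9.808 × 6.135 = 60.172
6.36 × 0.09016 = 0.57342
R_total = 0.73 + 60.172 + 1.432 + 0.57342 + 0.103 + 0.18 = 63.19 ft²·°F·h/BTU
Q = A·ΔT/R = 1555 × 68.43 / 63.19 = 1683.9 BTU/h

1684 BTU/h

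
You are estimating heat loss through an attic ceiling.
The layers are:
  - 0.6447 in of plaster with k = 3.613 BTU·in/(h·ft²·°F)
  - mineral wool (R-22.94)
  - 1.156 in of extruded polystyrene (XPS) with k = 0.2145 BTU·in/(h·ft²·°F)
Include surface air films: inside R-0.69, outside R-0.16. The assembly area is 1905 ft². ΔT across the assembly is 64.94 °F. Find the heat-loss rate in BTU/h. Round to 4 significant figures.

4214 BTU/h

0.6447/3.613 = 0.17844
1.156/0.2145 = 5.3893
R_total = 0.69 + 0.17844 + 22.94 + 5.3893 + 0.16 = 29.358 ft²·°F·h/BTU
Q = A·ΔT/R = 1905 × 64.94 / 29.358 = 4213.9 BTU/h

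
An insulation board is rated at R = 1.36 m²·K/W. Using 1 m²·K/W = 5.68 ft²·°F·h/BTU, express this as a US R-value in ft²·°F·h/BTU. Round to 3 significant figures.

R_US = 1.36 × 5.68 = 7.725

7.72 ft²·°F·h/BTU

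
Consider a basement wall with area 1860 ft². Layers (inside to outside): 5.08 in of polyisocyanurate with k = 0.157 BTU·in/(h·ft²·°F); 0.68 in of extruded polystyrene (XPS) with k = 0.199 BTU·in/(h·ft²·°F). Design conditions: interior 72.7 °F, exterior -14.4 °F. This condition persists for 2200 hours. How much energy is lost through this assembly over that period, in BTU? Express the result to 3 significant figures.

9960000 BTU

5.08/0.157 = 32.36
0.68/0.199 = 3.417
R_total = 32.36 + 3.417 = 35.77 ft²·°F·h/BTU
Q = 1860 × (72.7 − (-14.4)) / 35.77 = 4529 BTU/h
E = 4529 × 2200 = 9963000 BTU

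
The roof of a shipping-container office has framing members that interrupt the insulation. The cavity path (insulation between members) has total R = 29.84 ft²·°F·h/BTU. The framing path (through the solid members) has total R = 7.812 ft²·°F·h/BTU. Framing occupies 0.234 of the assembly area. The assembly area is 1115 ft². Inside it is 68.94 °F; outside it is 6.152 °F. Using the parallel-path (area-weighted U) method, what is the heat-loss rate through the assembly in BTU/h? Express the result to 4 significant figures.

U_eff = 0.766/29.84 + 0.234/7.812 = 0.02567 + 0.029954 = 0.055624
R_eff = 1/U_eff = 17.978 ft²·°F·h/BTU
Q = 1115 × (68.94 − 6.152) / 17.978 = 3894.2 BTU/h

3894 BTU/h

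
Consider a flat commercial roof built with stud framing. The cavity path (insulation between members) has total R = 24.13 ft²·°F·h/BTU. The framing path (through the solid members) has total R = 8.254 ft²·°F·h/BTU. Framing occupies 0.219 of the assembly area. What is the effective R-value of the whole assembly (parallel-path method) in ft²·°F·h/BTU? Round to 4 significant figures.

U_eff = 0.781/24.13 + 0.219/8.254 = 0.032366 + 0.026533 = 0.058899
R_eff = 1/U_eff = 16.978 ft²·°F·h/BTU

16.98 ft²·°F·h/BTU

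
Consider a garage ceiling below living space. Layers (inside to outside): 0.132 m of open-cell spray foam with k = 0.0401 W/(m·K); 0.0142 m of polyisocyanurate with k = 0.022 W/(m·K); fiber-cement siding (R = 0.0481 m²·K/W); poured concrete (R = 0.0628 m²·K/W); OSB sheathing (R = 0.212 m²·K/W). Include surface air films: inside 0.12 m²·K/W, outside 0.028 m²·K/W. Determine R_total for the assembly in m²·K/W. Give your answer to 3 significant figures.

4.41 m²·K/W

0.132/0.0401 = 3.292
0.0142/0.022 = 0.6455
R_total = 0.12 + 3.292 + 0.6455 + 0.0481 + 0.0628 + 0.212 + 0.028 = 4.408 m²·K/W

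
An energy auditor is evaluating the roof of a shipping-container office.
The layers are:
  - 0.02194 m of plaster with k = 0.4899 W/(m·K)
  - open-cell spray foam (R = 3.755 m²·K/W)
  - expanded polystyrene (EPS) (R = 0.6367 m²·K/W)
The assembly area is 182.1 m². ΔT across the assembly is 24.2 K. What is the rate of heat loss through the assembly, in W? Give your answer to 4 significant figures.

993.3 W

0.02194/0.4899 = 0.044785
R_total = 0.044785 + 3.755 + 0.6367 = 4.4365 m²·K/W
Q = A·ΔT/R = 182.1 × 24.2 / 4.4365 = 993.31 W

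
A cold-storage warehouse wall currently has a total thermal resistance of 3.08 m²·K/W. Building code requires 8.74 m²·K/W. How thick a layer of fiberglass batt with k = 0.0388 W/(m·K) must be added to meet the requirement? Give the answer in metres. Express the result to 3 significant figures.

0.220 m

ΔR = 8.74 − 3.08 = 5.66 m²·K/W
L = ΔR × k = 5.66 × 0.0388 = 0.2196 m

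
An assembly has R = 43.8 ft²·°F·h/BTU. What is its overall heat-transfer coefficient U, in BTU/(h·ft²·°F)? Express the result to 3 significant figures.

U = 1/R = 1/43.8 = 0.02283

0.0228 BTU/(h·ft²·°F)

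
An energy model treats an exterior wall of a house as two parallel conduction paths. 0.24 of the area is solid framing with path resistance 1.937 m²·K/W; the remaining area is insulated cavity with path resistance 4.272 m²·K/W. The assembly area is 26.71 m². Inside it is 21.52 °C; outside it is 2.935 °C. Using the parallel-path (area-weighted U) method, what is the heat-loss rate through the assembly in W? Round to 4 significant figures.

149.8 W

U_eff = 0.76/4.272 + 0.24/1.937 = 0.1779 + 0.1239 = 0.30181
R_eff = 1/U_eff = 3.3134 m²·K/W
Q = 26.71 × (21.52 − 2.935) / 3.3134 = 149.82 W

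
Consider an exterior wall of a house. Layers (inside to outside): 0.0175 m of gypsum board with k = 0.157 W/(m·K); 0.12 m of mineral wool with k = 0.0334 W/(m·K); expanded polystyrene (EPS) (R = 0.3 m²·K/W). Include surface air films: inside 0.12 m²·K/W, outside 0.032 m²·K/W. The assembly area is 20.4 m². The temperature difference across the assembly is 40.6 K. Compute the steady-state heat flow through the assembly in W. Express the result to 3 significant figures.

199 W

0.0175/0.157 = 0.1115
0.12/0.0334 = 3.593
R_total = 0.12 + 0.1115 + 3.593 + 0.3 + 0.032 = 4.156 m²·K/W
Q = A·ΔT/R = 20.4 × 40.6 / 4.156 = 199.3 W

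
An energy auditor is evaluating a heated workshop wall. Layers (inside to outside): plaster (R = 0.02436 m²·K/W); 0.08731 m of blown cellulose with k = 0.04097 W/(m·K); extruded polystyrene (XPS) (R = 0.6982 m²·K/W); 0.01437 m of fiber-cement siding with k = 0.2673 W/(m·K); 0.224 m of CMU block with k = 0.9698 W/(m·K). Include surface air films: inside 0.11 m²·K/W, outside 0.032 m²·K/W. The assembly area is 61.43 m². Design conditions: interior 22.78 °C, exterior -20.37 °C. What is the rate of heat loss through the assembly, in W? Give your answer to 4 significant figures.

0.08731/0.04097 = 2.1311
0.01437/0.2673 = 0.05376
0.224/0.9698 = 0.23098
R_total = 0.11 + 0.02436 + 2.1311 + 0.6982 + 0.05376 + 0.23098 + 0.032 = 3.2804 m²·K/W
Q = A·ΔT/R = 61.43 × (22.78 − (-20.37)) / 3.2804 = 808.05 W

808.1 W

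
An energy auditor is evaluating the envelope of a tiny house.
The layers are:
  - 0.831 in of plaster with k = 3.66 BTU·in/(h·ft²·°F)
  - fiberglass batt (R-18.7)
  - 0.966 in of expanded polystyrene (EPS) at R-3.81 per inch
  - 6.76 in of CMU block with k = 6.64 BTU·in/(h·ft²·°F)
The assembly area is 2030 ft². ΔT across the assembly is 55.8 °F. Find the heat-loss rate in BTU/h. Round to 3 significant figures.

0.831/3.66 = 0.227
0.966 × 3.81 = 3.68
6.76/6.64 = 1.018
R_total = 0.227 + 18.7 + 3.68 + 1.018 = 23.63 ft²·°F·h/BTU
Q = A·ΔT/R = 2030 × 55.8 / 23.63 = 4795 BTU/h

4790 BTU/h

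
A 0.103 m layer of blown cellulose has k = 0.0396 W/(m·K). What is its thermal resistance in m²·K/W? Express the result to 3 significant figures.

R = L/k = 0.103/0.0396 = 2.601 m²·K/W

2.60 m²·K/W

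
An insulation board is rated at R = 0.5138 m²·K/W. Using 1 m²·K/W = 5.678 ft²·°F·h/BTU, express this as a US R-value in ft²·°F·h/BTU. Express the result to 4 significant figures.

2.917 ft²·°F·h/BTU

R_US = 0.5138 × 5.678 = 2.9174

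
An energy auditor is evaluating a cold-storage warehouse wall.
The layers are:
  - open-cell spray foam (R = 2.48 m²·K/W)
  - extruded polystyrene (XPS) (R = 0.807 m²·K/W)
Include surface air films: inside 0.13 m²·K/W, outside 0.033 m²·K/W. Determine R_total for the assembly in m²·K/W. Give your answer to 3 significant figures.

R_total = 0.13 + 2.48 + 0.807 + 0.033 = 3.45 m²·K/W

3.45 m²·K/W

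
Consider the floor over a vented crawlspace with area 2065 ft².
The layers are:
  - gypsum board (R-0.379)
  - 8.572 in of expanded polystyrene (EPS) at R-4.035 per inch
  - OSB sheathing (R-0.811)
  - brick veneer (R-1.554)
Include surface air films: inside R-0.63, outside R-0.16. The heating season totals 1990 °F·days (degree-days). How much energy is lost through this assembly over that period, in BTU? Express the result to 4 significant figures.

2587000 BTU

8.572 × 4.035 = 34.588
R_total = 0.63 + 0.379 + 34.588 + 0.811 + 1.554 + 0.16 = 38.122 ft²·°F·h/BTU
E = A × HDD × 24 / R = 2065 × 1990 × 24 / 38.122 = 2587100 BTU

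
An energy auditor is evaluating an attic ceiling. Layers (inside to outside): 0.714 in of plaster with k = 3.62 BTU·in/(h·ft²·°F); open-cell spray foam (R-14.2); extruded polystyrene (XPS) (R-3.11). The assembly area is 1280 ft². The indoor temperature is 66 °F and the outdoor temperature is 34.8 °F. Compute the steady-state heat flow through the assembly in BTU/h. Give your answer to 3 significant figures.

2280 BTU/h

0.714/3.62 = 0.1972
R_total = 0.1972 + 14.2 + 3.11 = 17.51 ft²·°F·h/BTU
Q = A·ΔT/R = 1280 × (66 − 34.8) / 17.51 = 2281 BTU/h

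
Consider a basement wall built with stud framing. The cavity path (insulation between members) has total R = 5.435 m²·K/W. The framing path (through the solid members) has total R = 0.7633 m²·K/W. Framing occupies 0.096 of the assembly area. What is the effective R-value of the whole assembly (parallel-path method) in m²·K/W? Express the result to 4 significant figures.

3.423 m²·K/W

U_eff = 0.904/5.435 + 0.096/0.7633 = 0.16633 + 0.12577 = 0.2921
R_eff = 1/U_eff = 3.4235 m²·K/W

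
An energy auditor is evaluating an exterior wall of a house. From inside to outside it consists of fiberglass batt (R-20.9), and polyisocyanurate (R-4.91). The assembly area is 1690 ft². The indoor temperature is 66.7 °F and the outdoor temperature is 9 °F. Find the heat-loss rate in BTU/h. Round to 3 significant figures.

R_total = 20.9 + 4.91 = 25.81 ft²·°F·h/BTU
Q = A·ΔT/R = 1690 × (66.7 − 9) / 25.81 = 3778 BTU/h

3780 BTU/h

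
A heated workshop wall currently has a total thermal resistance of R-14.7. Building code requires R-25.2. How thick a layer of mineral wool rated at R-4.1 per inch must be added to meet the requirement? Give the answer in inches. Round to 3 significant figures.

ΔR = 25.2 − 14.7 = 10.5 ft²·°F·h/BTU
L = ΔR / (R/in) = 10.5/4.1 = 2.561 in

2.56 in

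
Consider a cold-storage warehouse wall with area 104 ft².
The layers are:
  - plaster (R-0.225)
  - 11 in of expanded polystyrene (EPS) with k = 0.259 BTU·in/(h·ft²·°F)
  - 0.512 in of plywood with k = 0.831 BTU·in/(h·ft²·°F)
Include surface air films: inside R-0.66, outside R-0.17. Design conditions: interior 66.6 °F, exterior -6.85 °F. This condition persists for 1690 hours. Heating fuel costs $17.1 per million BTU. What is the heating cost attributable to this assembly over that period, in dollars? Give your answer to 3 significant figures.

11/0.259 = 42.47
0.512/0.831 = 0.6161
R_total = 0.66 + 0.225 + 42.47 + 0.6161 + 0.17 = 44.14 ft²·°F·h/BTU
Q = 104 × (66.6 − (-6.85)) / 44.14 = 173 BTU/h
E = 173 × 1690 = 292500 BTU
Cost = 292500/10⁶ × 17.1 = $5.001

5.00 dollars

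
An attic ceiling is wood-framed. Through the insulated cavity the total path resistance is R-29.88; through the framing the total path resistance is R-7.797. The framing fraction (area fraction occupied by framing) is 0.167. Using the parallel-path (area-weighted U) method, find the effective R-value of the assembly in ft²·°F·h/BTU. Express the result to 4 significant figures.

20.29 ft²·°F·h/BTU

U_eff = 0.833/29.88 + 0.167/7.797 = 0.027878 + 0.021418 = 0.049297
R_eff = 1/U_eff = 20.285 ft²·°F·h/BTU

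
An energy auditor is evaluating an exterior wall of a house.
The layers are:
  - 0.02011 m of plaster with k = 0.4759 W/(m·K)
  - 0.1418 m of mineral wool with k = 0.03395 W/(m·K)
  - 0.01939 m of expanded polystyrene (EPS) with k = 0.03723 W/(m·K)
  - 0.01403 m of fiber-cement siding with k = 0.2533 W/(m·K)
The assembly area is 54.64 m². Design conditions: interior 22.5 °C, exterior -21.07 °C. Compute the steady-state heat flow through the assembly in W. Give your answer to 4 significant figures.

0.02011/0.4759 = 0.042257
0.1418/0.03395 = 4.1767
0.01939/0.03723 = 0.52082
0.01403/0.2533 = 0.055389
R_total = 0.042257 + 4.1767 + 0.52082 + 0.055389 = 4.7952 m²·K/W
Q = A·ΔT/R = 54.64 × (22.5 − (-21.07)) / 4.7952 = 496.47 W

496.5 W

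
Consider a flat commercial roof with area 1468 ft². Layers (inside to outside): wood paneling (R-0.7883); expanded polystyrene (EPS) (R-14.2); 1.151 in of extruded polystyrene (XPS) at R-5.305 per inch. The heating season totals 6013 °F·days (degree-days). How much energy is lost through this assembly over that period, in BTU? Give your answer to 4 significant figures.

10040000 BTU

1.151 × 5.305 = 6.1061
R_total = 0.7883 + 14.2 + 6.1061 = 21.094 ft²·°F·h/BTU
E = A × HDD × 24 / R = 1468 × 6013 × 24 / 21.094 = 10043000 BTU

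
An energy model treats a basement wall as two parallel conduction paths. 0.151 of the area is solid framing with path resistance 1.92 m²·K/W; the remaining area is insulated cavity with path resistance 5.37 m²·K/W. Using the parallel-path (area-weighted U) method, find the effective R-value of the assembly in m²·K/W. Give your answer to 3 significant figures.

4.22 m²·K/W

U_eff = 0.849/5.37 + 0.151/1.92 = 0.1581 + 0.07865 = 0.2367
R_eff = 1/U_eff = 4.224 m²·K/W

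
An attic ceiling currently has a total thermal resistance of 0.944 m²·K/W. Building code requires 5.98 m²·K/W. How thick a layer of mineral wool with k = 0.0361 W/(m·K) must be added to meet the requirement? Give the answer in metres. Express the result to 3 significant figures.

0.182 m

ΔR = 5.98 − 0.944 = 5.036 m²·K/W
L = ΔR × k = 5.036 × 0.0361 = 0.1818 m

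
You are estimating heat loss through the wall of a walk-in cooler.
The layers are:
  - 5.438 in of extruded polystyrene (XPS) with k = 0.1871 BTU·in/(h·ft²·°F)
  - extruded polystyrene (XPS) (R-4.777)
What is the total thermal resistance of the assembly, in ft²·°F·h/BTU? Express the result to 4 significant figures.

33.84 ft²·°F·h/BTU

5.438/0.1871 = 29.065
R_total = 29.065 + 4.777 = 33.842 ft²·°F·h/BTU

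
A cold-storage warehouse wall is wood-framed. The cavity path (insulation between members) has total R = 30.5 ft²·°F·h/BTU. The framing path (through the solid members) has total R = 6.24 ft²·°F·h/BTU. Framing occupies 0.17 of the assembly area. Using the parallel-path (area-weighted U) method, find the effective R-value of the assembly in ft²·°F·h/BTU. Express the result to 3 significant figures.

18.4 ft²·°F·h/BTU

U_eff = 0.83/30.5 + 0.17/6.24 = 0.02721 + 0.02724 = 0.05446
R_eff = 1/U_eff = 18.36 ft²·°F·h/BTU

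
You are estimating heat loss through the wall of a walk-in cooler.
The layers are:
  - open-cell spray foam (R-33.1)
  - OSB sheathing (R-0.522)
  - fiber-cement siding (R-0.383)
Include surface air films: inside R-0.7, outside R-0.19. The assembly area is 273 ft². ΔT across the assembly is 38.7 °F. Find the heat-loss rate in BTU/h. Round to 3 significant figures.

R_total = 0.7 + 33.1 + 0.522 + 0.383 + 0.19 = 34.9 ft²·°F·h/BTU
Q = A·ΔT/R = 273 × 38.7 / 34.9 = 302.8 BTU/h

303 BTU/h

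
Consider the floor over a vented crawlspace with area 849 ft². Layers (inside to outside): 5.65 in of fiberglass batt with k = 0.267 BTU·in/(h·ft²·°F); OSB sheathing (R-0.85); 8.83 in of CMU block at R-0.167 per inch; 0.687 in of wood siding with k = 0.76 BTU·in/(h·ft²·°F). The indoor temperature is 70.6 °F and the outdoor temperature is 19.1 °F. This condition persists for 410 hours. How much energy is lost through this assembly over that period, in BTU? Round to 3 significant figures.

5.65/0.267 = 21.16
8.83 × 0.167 = 1.475
0.687/0.76 = 0.9039
R_total = 21.16 + 0.85 + 1.475 + 0.9039 = 24.39 ft²·°F·h/BTU
Q = 849 × (70.6 − 19.1) / 24.39 = 1793 BTU/h
E = 1793 × 410 = 735000 BTU

735000 BTU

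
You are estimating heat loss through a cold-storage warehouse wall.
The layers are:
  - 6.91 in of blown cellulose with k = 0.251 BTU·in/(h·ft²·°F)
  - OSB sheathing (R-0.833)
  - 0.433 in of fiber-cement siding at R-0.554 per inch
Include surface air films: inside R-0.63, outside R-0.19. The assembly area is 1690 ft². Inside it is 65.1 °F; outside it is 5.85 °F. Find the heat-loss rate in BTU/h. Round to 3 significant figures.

6.91/0.251 = 27.53
0.433 × 0.554 = 0.2399
R_total = 0.63 + 27.53 + 0.833 + 0.2399 + 0.19 = 29.42 ft²·°F·h/BTU
Q = A·ΔT/R = 1690 × (65.1 − 5.85) / 29.42 = 3403 BTU/h

3400 BTU/h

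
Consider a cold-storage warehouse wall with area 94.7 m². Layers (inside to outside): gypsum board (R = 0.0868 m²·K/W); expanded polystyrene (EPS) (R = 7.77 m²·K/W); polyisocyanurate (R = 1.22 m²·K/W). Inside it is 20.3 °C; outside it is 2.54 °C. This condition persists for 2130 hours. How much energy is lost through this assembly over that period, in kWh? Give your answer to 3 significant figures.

R_total = 0.0868 + 7.77 + 1.22 = 9.077 m²·K/W
Q = 94.7 × (20.3 − 2.54) / 9.077 = 185.3 W
E = 185.3 W × 2130 h / 1000 = 394.7 kWh

395 kWh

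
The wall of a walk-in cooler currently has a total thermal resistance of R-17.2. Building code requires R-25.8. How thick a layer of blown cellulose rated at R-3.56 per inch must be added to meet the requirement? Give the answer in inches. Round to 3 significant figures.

2.42 in

ΔR = 25.8 − 17.2 = 8.6 ft²·°F·h/BTU
L = ΔR / (R/in) = 8.6/3.56 = 2.416 in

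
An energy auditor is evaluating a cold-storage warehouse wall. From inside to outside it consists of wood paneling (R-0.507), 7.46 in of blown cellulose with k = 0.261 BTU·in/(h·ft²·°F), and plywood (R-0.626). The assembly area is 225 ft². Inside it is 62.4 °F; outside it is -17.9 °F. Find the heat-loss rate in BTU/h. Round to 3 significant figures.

608 BTU/h

7.46/0.261 = 28.58
R_total = 0.507 + 28.58 + 0.626 = 29.72 ft²·°F·h/BTU
Q = A·ΔT/R = 225 × (62.4 − (-17.9)) / 29.72 = 608 BTU/h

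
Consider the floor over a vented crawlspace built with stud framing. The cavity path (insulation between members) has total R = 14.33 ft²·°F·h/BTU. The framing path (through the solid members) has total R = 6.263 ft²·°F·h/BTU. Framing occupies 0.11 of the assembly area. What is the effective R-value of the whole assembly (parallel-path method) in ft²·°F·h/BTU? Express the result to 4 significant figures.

12.55 ft²·°F·h/BTU

U_eff = 0.89/14.33 + 0.11/6.263 = 0.062107 + 0.017563 = 0.079671
R_eff = 1/U_eff = 12.552 ft²·°F·h/BTU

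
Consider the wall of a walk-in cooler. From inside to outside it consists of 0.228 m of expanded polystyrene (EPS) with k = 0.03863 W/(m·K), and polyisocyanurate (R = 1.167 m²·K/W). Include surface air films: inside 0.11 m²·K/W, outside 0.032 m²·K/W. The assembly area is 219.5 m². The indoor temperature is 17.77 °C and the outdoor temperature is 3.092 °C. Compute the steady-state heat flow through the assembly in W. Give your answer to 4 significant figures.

446.8 W

0.228/0.03863 = 5.9021
R_total = 0.11 + 5.9021 + 1.167 + 0.032 = 7.2111 m²·K/W
Q = A·ΔT/R = 219.5 × (17.77 − 3.092) / 7.2111 = 446.78 W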